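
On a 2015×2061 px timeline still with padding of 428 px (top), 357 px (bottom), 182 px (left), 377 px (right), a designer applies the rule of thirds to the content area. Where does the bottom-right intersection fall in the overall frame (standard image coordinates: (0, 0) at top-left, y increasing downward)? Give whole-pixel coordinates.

(1153, 1279)

Content width = 2015 − 182 − 377 = 1456 px; content height = 2061 − 428 − 357 = 1276 px.
Bottom-right is two-thirds across and two-thirds down within the content area.
x = 182 + 2 × 1456/3 = 182 + 970.67 ≈ 1153
y = 428 + 2 × 1276/3 = 428 + 850.67 ≈ 1279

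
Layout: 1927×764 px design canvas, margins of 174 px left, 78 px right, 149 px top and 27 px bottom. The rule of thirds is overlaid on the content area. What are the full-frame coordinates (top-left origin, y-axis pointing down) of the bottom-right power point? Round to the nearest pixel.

Content width = 1927 − 174 − 78 = 1675 px; content height = 764 − 149 − 27 = 588 px.
Bottom-right is two-thirds across and two-thirds down within the content area.
x = 174 + 2 × 1675/3 = 174 + 1116.67 ≈ 1291
y = 149 + 2 × 588/3 = 149 + 392.00 ≈ 541

(1291, 541)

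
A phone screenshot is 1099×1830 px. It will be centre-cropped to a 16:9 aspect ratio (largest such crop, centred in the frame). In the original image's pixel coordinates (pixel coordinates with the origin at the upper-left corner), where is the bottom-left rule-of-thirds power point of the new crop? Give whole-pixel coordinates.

(366, 1018)

1099/1830 < 16/9, so the 16:9 crop keeps the full width 1099 and trims height to 1099 × 9/16 = 618.19 px.
Top offset = (1830 − 618.19)/2 = 605.91 px; left offset = 0.
Bottom-left is one-third across and two-thirds down within the crop:
x = 0.00 + 1 × 1099.00/3 ≈ 366; y = 605.91 + 2 × 618.19/3 ≈ 1018.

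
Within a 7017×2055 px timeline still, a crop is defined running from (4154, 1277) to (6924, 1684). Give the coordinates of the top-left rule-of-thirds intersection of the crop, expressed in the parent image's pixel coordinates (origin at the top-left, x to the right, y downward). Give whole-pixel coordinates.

Crop width = 6924 − 4154 = 2770 px; one third is 923.33 px.
Crop height = 1684 − 1277 = 407 px; one third is 135.67 px.
The top-left point is one-third across and one-third down within the crop:
x = 4154 + 1 × 923.33 ≈ 5077; y = 1277 + 1 × 135.67 ≈ 1413.

x = 5077 px, y = 1413 px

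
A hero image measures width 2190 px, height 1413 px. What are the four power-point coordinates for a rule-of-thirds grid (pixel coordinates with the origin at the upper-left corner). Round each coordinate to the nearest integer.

(730, 471), (1460, 471), (730, 942), (1460, 942)

One third of 2190 is 730; one third of 1413 is 471.
Vertical third lines at x = 730 and x = 1460; horizontal third lines at y = 471 and y = 942.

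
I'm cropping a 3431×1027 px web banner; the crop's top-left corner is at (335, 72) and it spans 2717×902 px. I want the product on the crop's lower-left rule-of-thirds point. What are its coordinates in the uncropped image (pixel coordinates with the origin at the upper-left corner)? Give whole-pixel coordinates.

(1241, 673)

One third of the crop width 2717 is 905.67 px.
One third of the crop height 902 is 300.67 px.
The lower-left point is one-third across and two-thirds down within the crop:
x = 335 + 1 × 905.67 ≈ 1241; y = 72 + 2 × 300.67 ≈ 673.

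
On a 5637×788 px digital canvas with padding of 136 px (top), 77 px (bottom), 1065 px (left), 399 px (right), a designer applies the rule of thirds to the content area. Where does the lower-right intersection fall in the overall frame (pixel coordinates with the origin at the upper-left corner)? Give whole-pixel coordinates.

Content width = 5637 − 1065 − 399 = 4173 px; content height = 788 − 136 − 77 = 575 px.
Lower-right is two-thirds across and two-thirds down within the content area.
x = 1065 + 2 × 4173/3 = 1065 + 2782.00 ≈ 3847
y = 136 + 2 × 575/3 = 136 + 383.33 ≈ 519

x = 3847 px, y = 519 px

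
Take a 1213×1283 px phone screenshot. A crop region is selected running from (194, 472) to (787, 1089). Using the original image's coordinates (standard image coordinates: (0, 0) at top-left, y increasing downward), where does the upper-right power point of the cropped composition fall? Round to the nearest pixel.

Crop width = 787 − 194 = 593 px; one third is 197.67 px.
Crop height = 1089 − 472 = 617 px; one third is 205.67 px.
The upper-right point is two-thirds across and one-third down within the crop:
x = 194 + 2 × 197.67 ≈ 589; y = 472 + 1 × 205.67 ≈ 678.

x = 589 px, y = 678 px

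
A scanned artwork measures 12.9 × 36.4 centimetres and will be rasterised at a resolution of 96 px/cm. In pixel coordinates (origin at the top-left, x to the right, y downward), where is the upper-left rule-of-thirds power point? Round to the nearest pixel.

In pixels the canvas is 12.9 × 96 = 1238.4 wide and 36.4 × 96 = 3494.4 tall.
The upper-left point is one-third across and one-third down:
x = 1 × 1238.4/3 ≈ 413; y = 1 × 3494.4/3 ≈ 1165.

x = 413 px, y = 1165 px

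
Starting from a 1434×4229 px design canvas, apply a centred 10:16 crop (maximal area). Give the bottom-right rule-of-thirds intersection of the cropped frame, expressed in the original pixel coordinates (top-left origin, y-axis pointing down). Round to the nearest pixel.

1434/4229 < 10/16, so the 10:16 crop keeps the full width 1434 and trims height to 1434 × 16/10 = 2294.40 px.
Top offset = (4229 − 2294.40)/2 = 967.30 px; left offset = 0.
Bottom-right is two-thirds across and two-thirds down within the crop:
x = 0.00 + 2 × 1434.00/3 ≈ 956; y = 967.30 + 2 × 2294.40/3 ≈ 2497.

(956, 2497)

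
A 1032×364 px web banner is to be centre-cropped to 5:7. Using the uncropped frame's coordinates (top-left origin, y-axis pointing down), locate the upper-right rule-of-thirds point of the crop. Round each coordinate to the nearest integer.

1032/364 > 5/7, so the 5:7 crop keeps the full height 364 and trims width to 364 × 5/7 = 260.00 px.
Left offset = (1032 − 260.00)/2 = 386.00 px; top offset = 0.
Upper-right is two-thirds across and one-third down within the crop:
x = 386.00 + 2 × 260.00/3 ≈ 559; y = 0.00 + 1 × 364.00/3 ≈ 121.

(559, 121)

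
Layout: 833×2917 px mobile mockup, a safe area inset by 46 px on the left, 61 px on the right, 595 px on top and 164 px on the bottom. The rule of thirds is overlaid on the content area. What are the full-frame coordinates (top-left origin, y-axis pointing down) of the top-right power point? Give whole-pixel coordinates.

x = 530 px, y = 1314 px

Content width = 833 − 46 − 61 = 726 px; content height = 2917 − 595 − 164 = 2158 px.
Top-right is two-thirds across and one-third down within the content area.
x = 46 + 2 × 726/3 = 46 + 484.00 ≈ 530
y = 595 + 1 × 2158/3 = 595 + 719.33 ≈ 1314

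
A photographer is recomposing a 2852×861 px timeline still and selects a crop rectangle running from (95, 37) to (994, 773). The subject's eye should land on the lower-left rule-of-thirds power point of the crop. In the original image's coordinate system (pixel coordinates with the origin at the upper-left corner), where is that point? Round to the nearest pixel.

(395, 528)

Crop width = 994 − 95 = 899 px; one third is 299.67 px.
Crop height = 773 − 37 = 736 px; one third is 245.33 px.
The lower-left point is one-third across and two-thirds down within the crop:
x = 95 + 1 × 299.67 ≈ 395; y = 37 + 2 × 245.33 ≈ 528.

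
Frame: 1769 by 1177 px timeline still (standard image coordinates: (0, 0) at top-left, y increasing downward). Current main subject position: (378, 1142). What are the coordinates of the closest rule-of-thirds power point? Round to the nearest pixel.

x = 590 px, y = 785 px

Third lines: x ∈ {590, 1179}, y ∈ {392, 785}.
378 is closer to x = 590; 1142 is closer to y = 785.
So the nearest intersection is the lower-left power point.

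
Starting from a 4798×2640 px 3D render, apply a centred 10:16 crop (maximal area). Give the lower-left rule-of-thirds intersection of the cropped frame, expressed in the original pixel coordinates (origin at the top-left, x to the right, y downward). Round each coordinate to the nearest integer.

4798/2640 > 10/16, so the 10:16 crop keeps the full height 2640 and trims width to 2640 × 10/16 = 1650.00 px.
Left offset = (4798 − 1650.00)/2 = 1574.00 px; top offset = 0.
Lower-left is one-third across and two-thirds down within the crop:
x = 1574.00 + 1 × 1650.00/3 ≈ 2124; y = 0.00 + 2 × 2640.00/3 ≈ 1760.

(2124, 1760)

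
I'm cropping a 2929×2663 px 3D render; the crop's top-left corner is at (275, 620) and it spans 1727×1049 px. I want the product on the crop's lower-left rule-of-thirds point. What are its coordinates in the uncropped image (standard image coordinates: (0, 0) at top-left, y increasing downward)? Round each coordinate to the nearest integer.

(851, 1319)

One third of the crop width 1727 is 575.67 px.
One third of the crop height 1049 is 349.67 px.
The lower-left point is one-third across and two-thirds down within the crop:
x = 275 + 1 × 575.67 ≈ 851; y = 620 + 2 × 349.67 ≈ 1319.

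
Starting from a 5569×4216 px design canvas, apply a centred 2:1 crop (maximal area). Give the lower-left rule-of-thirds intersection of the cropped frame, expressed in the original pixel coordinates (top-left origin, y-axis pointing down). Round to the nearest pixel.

x = 1856 px, y = 2572 px

5569/4216 < 2/1, so the 2:1 crop keeps the full width 5569 and trims height to 5569 × 1/2 = 2784.50 px.
Top offset = (4216 − 2784.50)/2 = 715.75 px; left offset = 0.
Lower-left is one-third across and two-thirds down within the crop:
x = 0.00 + 1 × 5569.00/3 ≈ 1856; y = 715.75 + 2 × 2784.50/3 ≈ 2572.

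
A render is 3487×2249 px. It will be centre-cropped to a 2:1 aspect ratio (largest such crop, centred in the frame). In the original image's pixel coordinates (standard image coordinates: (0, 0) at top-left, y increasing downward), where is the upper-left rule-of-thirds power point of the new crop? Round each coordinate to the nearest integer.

x = 1162 px, y = 834 px

3487/2249 < 2/1, so the 2:1 crop keeps the full width 3487 and trims height to 3487 × 1/2 = 1743.50 px.
Top offset = (2249 − 1743.50)/2 = 252.75 px; left offset = 0.
Upper-left is one-third across and one-third down within the crop:
x = 0.00 + 1 × 3487.00/3 ≈ 1162; y = 252.75 + 1 × 1743.50/3 ≈ 834.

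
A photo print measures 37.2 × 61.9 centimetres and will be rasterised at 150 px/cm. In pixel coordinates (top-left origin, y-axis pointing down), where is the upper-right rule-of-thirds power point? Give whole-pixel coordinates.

x = 3720 px, y = 3095 px

In pixels the canvas is 37.2 × 150 = 5580 wide and 61.9 × 150 = 9285 tall.
The upper-right point is two-thirds across and one-third down:
x = 2 × 5580/3 ≈ 3720; y = 1 × 9285/3 ≈ 3095.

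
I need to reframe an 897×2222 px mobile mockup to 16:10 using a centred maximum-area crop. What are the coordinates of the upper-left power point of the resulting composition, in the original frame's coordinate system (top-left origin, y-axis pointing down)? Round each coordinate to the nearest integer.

897/2222 < 16/10, so the 16:10 crop keeps the full width 897 and trims height to 897 × 10/16 = 560.62 px.
Top offset = (2222 − 560.62)/2 = 830.69 px; left offset = 0.
Upper-left is one-third across and one-third down within the crop:
x = 0.00 + 1 × 897.00/3 ≈ 299; y = 830.69 + 1 × 560.62/3 ≈ 1018.

(299, 1018)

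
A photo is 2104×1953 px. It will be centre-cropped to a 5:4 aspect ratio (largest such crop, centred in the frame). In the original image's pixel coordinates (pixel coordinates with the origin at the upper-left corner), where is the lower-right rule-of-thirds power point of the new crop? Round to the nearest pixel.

(1403, 1257)

2104/1953 < 5/4, so the 5:4 crop keeps the full width 2104 and trims height to 2104 × 4/5 = 1683.20 px.
Top offset = (1953 − 1683.20)/2 = 134.90 px; left offset = 0.
Lower-right is two-thirds across and two-thirds down within the crop:
x = 0.00 + 2 × 2104.00/3 ≈ 1403; y = 134.90 + 2 × 1683.20/3 ≈ 1257.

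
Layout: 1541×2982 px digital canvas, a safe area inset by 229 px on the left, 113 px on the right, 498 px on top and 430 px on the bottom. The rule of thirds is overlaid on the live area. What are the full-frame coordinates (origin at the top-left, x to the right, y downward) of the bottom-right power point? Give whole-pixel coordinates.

Content width = 1541 − 229 − 113 = 1199 px; content height = 2982 − 498 − 430 = 2054 px.
Bottom-right is two-thirds across and two-thirds down within the live area.
x = 229 + 2 × 1199/3 = 229 + 799.33 ≈ 1028
y = 498 + 2 × 2054/3 = 498 + 1369.33 ≈ 1867

x = 1028 px, y = 1867 px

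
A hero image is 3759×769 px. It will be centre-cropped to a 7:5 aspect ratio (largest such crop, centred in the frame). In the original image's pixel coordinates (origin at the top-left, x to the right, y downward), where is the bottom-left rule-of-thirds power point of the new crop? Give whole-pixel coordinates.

x = 1700 px, y = 513 px

3759/769 > 7/5, so the 7:5 crop keeps the full height 769 and trims width to 769 × 7/5 = 1076.60 px.
Left offset = (3759 − 1076.60)/2 = 1341.20 px; top offset = 0.
Bottom-left is one-third across and two-thirds down within the crop:
x = 1341.20 + 1 × 1076.60/3 ≈ 1700; y = 0.00 + 2 × 769.00/3 ≈ 513.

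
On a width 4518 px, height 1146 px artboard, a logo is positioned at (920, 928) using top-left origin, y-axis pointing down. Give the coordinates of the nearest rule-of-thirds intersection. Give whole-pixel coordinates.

x = 1506 px, y = 764 px

Third lines: x ∈ {1506, 3012}, y ∈ {382, 764}.
920 is closer to x = 1506; 928 is closer to y = 764.
So the nearest intersection is the lower-left power point.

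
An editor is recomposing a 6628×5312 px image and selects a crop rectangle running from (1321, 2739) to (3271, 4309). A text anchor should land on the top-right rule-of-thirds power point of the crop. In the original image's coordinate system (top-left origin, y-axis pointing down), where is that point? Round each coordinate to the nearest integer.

x = 2621 px, y = 3262 px

Crop width = 3271 − 1321 = 1950 px; one third is 650.00 px.
Crop height = 4309 − 2739 = 1570 px; one third is 523.33 px.
The top-right point is two-thirds across and one-third down within the crop:
x = 1321 + 2 × 650.00 ≈ 2621; y = 2739 + 1 × 523.33 ≈ 3262.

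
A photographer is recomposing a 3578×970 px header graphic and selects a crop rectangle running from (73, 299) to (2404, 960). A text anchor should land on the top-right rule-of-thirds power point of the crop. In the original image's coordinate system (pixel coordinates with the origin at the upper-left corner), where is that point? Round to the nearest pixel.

x = 1627 px, y = 519 px

Crop width = 2404 − 73 = 2331 px; one third is 777.00 px.
Crop height = 960 − 299 = 661 px; one third is 220.33 px.
The top-right point is two-thirds across and one-third down within the crop:
x = 73 + 2 × 777.00 ≈ 1627; y = 299 + 1 × 220.33 ≈ 519.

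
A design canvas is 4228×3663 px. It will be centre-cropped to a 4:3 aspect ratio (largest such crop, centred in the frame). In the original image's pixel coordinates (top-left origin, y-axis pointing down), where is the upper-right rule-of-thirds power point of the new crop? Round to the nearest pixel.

(2819, 1303)

4228/3663 < 4/3, so the 4:3 crop keeps the full width 4228 and trims height to 4228 × 3/4 = 3171.00 px.
Top offset = (3663 − 3171.00)/2 = 246.00 px; left offset = 0.
Upper-right is two-thirds across and one-third down within the crop:
x = 0.00 + 2 × 4228.00/3 ≈ 2819; y = 246.00 + 1 × 3171.00/3 ≈ 1303.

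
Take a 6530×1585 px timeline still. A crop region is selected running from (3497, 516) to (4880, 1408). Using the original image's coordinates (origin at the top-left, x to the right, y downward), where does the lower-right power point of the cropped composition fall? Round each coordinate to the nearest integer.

(4419, 1111)

Crop width = 4880 − 3497 = 1383 px; one third is 461.00 px.
Crop height = 1408 − 516 = 892 px; one third is 297.33 px.
The lower-right point is two-thirds across and two-thirds down within the crop:
x = 3497 + 2 × 461.00 ≈ 4419; y = 516 + 2 × 297.33 ≈ 1111.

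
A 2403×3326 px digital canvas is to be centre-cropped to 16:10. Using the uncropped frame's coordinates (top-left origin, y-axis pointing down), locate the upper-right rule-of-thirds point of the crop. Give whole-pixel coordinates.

2403/3326 < 16/10, so the 16:10 crop keeps the full width 2403 and trims height to 2403 × 10/16 = 1501.88 px.
Top offset = (3326 − 1501.88)/2 = 912.06 px; left offset = 0.
Upper-right is two-thirds across and one-third down within the crop:
x = 0.00 + 2 × 2403.00/3 ≈ 1602; y = 912.06 + 1 × 1501.88/3 ≈ 1413.

(1602, 1413)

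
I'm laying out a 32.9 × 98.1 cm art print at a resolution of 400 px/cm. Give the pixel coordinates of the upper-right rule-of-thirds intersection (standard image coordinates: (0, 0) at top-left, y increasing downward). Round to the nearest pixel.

x = 8773 px, y = 13080 px

In pixels the canvas is 32.9 × 400 = 13160 wide and 98.1 × 400 = 39240 tall.
The upper-right point is two-thirds across and one-third down:
x = 2 × 13160/3 ≈ 8773; y = 1 × 39240/3 ≈ 13080.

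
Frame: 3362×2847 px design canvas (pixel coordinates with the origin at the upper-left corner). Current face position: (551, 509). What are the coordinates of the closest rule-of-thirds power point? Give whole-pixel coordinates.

(1121, 949)

Third lines: x ∈ {1121, 2241}, y ∈ {949, 1898}.
551 is closer to x = 1121; 509 is closer to y = 949.
So the nearest intersection is the upper-left power point.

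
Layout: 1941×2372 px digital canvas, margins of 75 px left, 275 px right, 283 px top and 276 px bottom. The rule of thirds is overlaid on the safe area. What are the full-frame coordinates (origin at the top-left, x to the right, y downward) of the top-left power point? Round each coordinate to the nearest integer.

Content width = 1941 − 75 − 275 = 1591 px; content height = 2372 − 283 − 276 = 1813 px.
Top-left is one-third across and one-third down within the safe area.
x = 75 + 1 × 1591/3 = 75 + 530.33 ≈ 605
y = 283 + 1 × 1813/3 = 283 + 604.33 ≈ 887

x = 605 px, y = 887 px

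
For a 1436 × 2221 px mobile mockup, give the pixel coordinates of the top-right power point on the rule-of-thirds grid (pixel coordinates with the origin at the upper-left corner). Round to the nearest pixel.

(957, 740)

The top-right point sits two-thirds of the way across and one-third of the way down.
x = 2 × 1436/3 ≈ 957; y = 1 × 2221/3 ≈ 740.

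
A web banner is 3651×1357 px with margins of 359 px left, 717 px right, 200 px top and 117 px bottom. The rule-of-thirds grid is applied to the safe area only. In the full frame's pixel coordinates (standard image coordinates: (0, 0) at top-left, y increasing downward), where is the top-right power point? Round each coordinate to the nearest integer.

x = 2076 px, y = 547 px

Content width = 3651 − 359 − 717 = 2575 px; content height = 1357 − 200 − 117 = 1040 px.
Top-right is two-thirds across and one-third down within the safe area.
x = 359 + 2 × 2575/3 = 359 + 1716.67 ≈ 2076
y = 200 + 1 × 1040/3 = 200 + 346.67 ≈ 547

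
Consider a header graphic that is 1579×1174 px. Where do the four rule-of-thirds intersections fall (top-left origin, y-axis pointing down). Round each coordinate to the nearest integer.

One third of 1579 is 526.33; one third of 1174 is 391.33.
Vertical third lines at x = 526 and x = 1053; horizontal third lines at y = 391 and y = 783.

(526, 391), (1053, 391), (526, 783), (1053, 783)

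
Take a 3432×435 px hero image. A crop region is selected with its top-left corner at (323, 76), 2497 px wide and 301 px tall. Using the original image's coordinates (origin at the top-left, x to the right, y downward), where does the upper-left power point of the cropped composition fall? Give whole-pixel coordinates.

(1155, 176)

One third of the crop width 2497 is 832.33 px.
One third of the crop height 301 is 100.33 px.
The upper-left point is one-third across and one-third down within the crop:
x = 323 + 1 × 832.33 ≈ 1155; y = 76 + 1 × 100.33 ≈ 176.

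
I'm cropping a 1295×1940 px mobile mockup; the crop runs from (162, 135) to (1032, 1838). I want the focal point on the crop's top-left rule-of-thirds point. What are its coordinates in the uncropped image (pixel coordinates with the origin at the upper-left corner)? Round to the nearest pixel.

x = 452 px, y = 703 px

Crop width = 1032 − 162 = 870 px; one third is 290.00 px.
Crop height = 1838 − 135 = 1703 px; one third is 567.67 px.
The top-left point is one-third across and one-third down within the crop:
x = 162 + 1 × 290.00 ≈ 452; y = 135 + 1 × 567.67 ≈ 703.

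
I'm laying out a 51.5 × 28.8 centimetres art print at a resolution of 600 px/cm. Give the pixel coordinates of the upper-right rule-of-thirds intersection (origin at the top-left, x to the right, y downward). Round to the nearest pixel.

(20600, 5760)

In pixels the canvas is 51.5 × 600 = 30900 wide and 28.8 × 600 = 17280 tall.
The upper-right point is two-thirds across and one-third down:
x = 2 × 30900/3 ≈ 20600; y = 1 × 17280/3 ≈ 5760.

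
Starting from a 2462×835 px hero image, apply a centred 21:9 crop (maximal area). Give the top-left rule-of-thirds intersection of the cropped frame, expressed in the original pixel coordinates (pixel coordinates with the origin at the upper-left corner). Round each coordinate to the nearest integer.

2462/835 > 21/9, so the 21:9 crop keeps the full height 835 and trims width to 835 × 21/9 = 1948.33 px.
Left offset = (2462 − 1948.33)/2 = 256.83 px; top offset = 0.
Top-left is one-third across and one-third down within the crop:
x = 256.83 + 1 × 1948.33/3 ≈ 906; y = 0.00 + 1 × 835.00/3 ≈ 278.

x = 906 px, y = 278 px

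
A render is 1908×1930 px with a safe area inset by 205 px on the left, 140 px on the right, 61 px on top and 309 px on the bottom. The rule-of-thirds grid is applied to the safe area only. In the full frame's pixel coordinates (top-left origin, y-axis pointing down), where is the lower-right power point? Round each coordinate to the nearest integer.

x = 1247 px, y = 1101 px

Content width = 1908 − 205 − 140 = 1563 px; content height = 1930 − 61 − 309 = 1560 px.
Lower-right is two-thirds across and two-thirds down within the safe area.
x = 205 + 2 × 1563/3 = 205 + 1042.00 ≈ 1247
y = 61 + 2 × 1560/3 = 61 + 1040.00 ≈ 1101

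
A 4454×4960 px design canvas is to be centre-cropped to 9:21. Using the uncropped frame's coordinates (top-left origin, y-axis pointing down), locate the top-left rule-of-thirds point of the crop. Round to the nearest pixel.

(1873, 1653)

4454/4960 > 9/21, so the 9:21 crop keeps the full height 4960 and trims width to 4960 × 9/21 = 2125.71 px.
Left offset = (4454 − 2125.71)/2 = 1164.14 px; top offset = 0.
Top-left is one-third across and one-third down within the crop:
x = 1164.14 + 1 × 2125.71/3 ≈ 1873; y = 0.00 + 1 × 4960.00/3 ≈ 1653.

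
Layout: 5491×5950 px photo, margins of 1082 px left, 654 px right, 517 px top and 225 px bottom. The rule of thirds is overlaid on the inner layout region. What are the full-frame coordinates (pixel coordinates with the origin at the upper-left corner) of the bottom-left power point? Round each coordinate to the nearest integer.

x = 2334 px, y = 3989 px

Content width = 5491 − 1082 − 654 = 3755 px; content height = 5950 − 517 − 225 = 5208 px.
Bottom-left is one-third across and two-thirds down within the inner layout region.
x = 1082 + 1 × 3755/3 = 1082 + 1251.67 ≈ 2334
y = 517 + 2 × 5208/3 = 517 + 3472.00 ≈ 3989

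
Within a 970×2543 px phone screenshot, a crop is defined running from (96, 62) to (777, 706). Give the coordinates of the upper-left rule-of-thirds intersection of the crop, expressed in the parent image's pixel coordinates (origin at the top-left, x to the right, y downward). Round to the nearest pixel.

Crop width = 777 − 96 = 681 px; one third is 227.00 px.
Crop height = 706 − 62 = 644 px; one third is 214.67 px.
The upper-left point is one-third across and one-third down within the crop:
x = 96 + 1 × 227.00 ≈ 323; y = 62 + 1 × 214.67 ≈ 277.

x = 323 px, y = 277 px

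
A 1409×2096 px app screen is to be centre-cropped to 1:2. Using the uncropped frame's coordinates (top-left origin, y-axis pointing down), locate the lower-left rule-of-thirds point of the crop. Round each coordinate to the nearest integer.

x = 530 px, y = 1397 px

1409/2096 > 1/2, so the 1:2 crop keeps the full height 2096 and trims width to 2096 × 1/2 = 1048.00 px.
Left offset = (1409 − 1048.00)/2 = 180.50 px; top offset = 0.
Lower-left is one-third across and two-thirds down within the crop:
x = 180.50 + 1 × 1048.00/3 ≈ 530; y = 0.00 + 2 × 2096.00/3 ≈ 1397.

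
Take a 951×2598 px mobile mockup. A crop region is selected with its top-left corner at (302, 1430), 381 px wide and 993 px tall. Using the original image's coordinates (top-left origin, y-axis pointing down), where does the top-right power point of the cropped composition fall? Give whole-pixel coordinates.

(556, 1761)

One third of the crop width 381 is 127.00 px.
One third of the crop height 993 is 331.00 px.
The top-right point is two-thirds across and one-third down within the crop:
x = 302 + 2 × 127.00 ≈ 556; y = 1430 + 1 × 331.00 ≈ 1761.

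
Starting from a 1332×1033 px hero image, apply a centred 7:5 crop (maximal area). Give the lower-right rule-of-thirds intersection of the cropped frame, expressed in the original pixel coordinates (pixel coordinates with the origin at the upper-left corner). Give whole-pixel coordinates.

1332/1033 < 7/5, so the 7:5 crop keeps the full width 1332 and trims height to 1332 × 5/7 = 951.43 px.
Top offset = (1033 − 951.43)/2 = 40.79 px; left offset = 0.
Lower-right is two-thirds across and two-thirds down within the crop:
x = 0.00 + 2 × 1332.00/3 ≈ 888; y = 40.79 + 2 × 951.43/3 ≈ 675.

x = 888 px, y = 675 px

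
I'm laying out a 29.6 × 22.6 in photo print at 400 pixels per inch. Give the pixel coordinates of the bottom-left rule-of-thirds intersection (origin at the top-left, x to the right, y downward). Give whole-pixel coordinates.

(3947, 6027)

In pixels the canvas is 29.6 × 400 = 11840 wide and 22.6 × 400 = 9040 tall.
The bottom-left point is one-third across and two-thirds down:
x = 1 × 11840/3 ≈ 3947; y = 2 × 9040/3 ≈ 6027.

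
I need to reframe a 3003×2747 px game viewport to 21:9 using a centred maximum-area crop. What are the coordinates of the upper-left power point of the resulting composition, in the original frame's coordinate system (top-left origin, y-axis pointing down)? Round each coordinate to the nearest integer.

3003/2747 < 21/9, so the 21:9 crop keeps the full width 3003 and trims height to 3003 × 9/21 = 1287.00 px.
Top offset = (2747 − 1287.00)/2 = 730.00 px; left offset = 0.
Upper-left is one-third across and one-third down within the crop:
x = 0.00 + 1 × 3003.00/3 ≈ 1001; y = 730.00 + 1 × 1287.00/3 ≈ 1159.

x = 1001 px, y = 1159 px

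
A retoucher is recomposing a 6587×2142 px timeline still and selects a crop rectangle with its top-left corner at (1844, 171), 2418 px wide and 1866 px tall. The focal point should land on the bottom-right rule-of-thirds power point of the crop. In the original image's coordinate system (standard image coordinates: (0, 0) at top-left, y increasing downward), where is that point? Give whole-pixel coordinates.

One third of the crop width 2418 is 806.00 px.
One third of the crop height 1866 is 622.00 px.
The bottom-right point is two-thirds across and two-thirds down within the crop:
x = 1844 + 2 × 806.00 ≈ 3456; y = 171 + 2 × 622.00 ≈ 1415.

(3456, 1415)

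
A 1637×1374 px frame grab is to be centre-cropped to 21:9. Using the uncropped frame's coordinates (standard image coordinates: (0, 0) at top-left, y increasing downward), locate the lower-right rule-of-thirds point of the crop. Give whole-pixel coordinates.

(1091, 804)

1637/1374 < 21/9, so the 21:9 crop keeps the full width 1637 and trims height to 1637 × 9/21 = 701.57 px.
Top offset = (1374 − 701.57)/2 = 336.21 px; left offset = 0.
Lower-right is two-thirds across and two-thirds down within the crop:
x = 0.00 + 2 × 1637.00/3 ≈ 1091; y = 336.21 + 2 × 701.57/3 ≈ 804.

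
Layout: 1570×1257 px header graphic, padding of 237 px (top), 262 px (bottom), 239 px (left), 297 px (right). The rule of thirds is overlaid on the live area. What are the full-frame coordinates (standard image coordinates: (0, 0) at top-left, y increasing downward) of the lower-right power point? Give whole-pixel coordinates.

Content width = 1570 − 239 − 297 = 1034 px; content height = 1257 − 237 − 262 = 758 px.
Lower-right is two-thirds across and two-thirds down within the live area.
x = 239 + 2 × 1034/3 = 239 + 689.33 ≈ 928
y = 237 + 2 × 758/3 = 237 + 505.33 ≈ 742

(928, 742)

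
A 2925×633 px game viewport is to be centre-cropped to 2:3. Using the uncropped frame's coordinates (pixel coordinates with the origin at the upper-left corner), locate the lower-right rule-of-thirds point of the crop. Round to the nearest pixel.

x = 1533 px, y = 422 px

2925/633 > 2/3, so the 2:3 crop keeps the full height 633 and trims width to 633 × 2/3 = 422.00 px.
Left offset = (2925 − 422.00)/2 = 1251.50 px; top offset = 0.
Lower-right is two-thirds across and two-thirds down within the crop:
x = 1251.50 + 2 × 422.00/3 ≈ 1533; y = 0.00 + 2 × 633.00/3 ≈ 422.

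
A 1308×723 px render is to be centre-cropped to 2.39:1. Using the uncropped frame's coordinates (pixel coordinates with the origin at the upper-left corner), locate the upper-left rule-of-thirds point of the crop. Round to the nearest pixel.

x = 436 px, y = 270 px

1308/723 < 2.39/1, so the 2.39:1 crop keeps the full width 1308 and trims height to 1308 × 1/2.39 = 547.28 px.
Top offset = (723 − 547.28)/2 = 87.86 px; left offset = 0.
Upper-left is one-third across and one-third down within the crop:
x = 0.00 + 1 × 1308.00/3 ≈ 436; y = 87.86 + 1 × 547.28/3 ≈ 270.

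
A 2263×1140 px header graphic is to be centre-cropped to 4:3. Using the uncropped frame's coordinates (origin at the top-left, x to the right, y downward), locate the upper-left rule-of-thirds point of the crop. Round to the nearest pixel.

2263/1140 > 4/3, so the 4:3 crop keeps the full height 1140 and trims width to 1140 × 4/3 = 1520.00 px.
Left offset = (2263 − 1520.00)/2 = 371.50 px; top offset = 0.
Upper-left is one-third across and one-third down within the crop:
x = 371.50 + 1 × 1520.00/3 ≈ 878; y = 0.00 + 1 × 1140.00/3 ≈ 380.

x = 878 px, y = 380 px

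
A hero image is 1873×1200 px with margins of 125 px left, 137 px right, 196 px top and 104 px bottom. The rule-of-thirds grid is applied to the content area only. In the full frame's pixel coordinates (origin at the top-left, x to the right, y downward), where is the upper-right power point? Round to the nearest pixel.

Content width = 1873 − 125 − 137 = 1611 px; content height = 1200 − 196 − 104 = 900 px.
Upper-right is two-thirds across and one-third down within the content area.
x = 125 + 2 × 1611/3 = 125 + 1074.00 ≈ 1199
y = 196 + 1 × 900/3 = 196 + 300.00 ≈ 496

x = 1199 px, y = 496 px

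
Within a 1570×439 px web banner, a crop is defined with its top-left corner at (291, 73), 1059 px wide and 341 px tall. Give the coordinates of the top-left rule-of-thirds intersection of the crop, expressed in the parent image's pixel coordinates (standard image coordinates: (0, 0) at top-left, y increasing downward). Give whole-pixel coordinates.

One third of the crop width 1059 is 353.00 px.
One third of the crop height 341 is 113.67 px.
The top-left point is one-third across and one-third down within the crop:
x = 291 + 1 × 353.00 ≈ 644; y = 73 + 1 × 113.67 ≈ 187.

x = 644 px, y = 187 px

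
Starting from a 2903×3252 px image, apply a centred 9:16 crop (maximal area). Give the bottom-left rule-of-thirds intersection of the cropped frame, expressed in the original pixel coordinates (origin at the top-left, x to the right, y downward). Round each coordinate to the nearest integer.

(1147, 2168)

2903/3252 > 9/16, so the 9:16 crop keeps the full height 3252 and trims width to 3252 × 9/16 = 1829.25 px.
Left offset = (2903 − 1829.25)/2 = 536.88 px; top offset = 0.
Bottom-left is one-third across and two-thirds down within the crop:
x = 536.88 + 1 × 1829.25/3 ≈ 1147; y = 0.00 + 2 × 3252.00/3 ≈ 2168.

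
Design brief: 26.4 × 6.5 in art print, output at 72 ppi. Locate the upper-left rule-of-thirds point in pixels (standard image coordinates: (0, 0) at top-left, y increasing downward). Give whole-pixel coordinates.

In pixels the canvas is 26.4 × 72 = 1900.8 wide and 6.5 × 72 = 468 tall.
The upper-left point is one-third across and one-third down:
x = 1 × 1900.8/3 ≈ 634; y = 1 × 468/3 ≈ 156.

(634, 156)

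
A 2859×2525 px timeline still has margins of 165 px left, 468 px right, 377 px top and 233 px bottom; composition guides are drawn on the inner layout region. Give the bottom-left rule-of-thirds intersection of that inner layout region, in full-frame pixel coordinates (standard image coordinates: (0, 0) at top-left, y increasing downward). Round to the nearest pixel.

x = 907 px, y = 1654 px

Content width = 2859 − 165 − 468 = 2226 px; content height = 2525 − 377 − 233 = 1915 px.
Bottom-left is one-third across and two-thirds down within the inner layout region.
x = 165 + 1 × 2226/3 = 165 + 742.00 ≈ 907
y = 377 + 2 × 1915/3 = 377 + 1276.67 ≈ 1654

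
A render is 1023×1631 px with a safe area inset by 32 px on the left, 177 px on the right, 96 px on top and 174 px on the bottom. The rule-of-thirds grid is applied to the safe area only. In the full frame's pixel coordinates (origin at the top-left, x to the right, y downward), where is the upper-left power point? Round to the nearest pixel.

Content width = 1023 − 32 − 177 = 814 px; content height = 1631 − 96 − 174 = 1361 px.
Upper-left is one-third across and one-third down within the safe area.
x = 32 + 1 × 814/3 = 32 + 271.33 ≈ 303
y = 96 + 1 × 1361/3 = 96 + 453.67 ≈ 550

x = 303 px, y = 550 px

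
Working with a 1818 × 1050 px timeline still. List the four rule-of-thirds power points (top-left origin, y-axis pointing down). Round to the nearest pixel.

(606, 350), (1212, 350), (606, 700), (1212, 700)

One third of 1818 is 606; one third of 1050 is 350.
Vertical third lines at x = 606 and x = 1212; horizontal third lines at y = 350 and y = 700.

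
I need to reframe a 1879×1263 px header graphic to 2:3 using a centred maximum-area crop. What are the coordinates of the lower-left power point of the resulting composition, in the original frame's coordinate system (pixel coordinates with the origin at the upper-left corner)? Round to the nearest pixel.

1879/1263 > 2/3, so the 2:3 crop keeps the full height 1263 and trims width to 1263 × 2/3 = 842.00 px.
Left offset = (1879 − 842.00)/2 = 518.50 px; top offset = 0.
Lower-left is one-third across and two-thirds down within the crop:
x = 518.50 + 1 × 842.00/3 ≈ 799; y = 0.00 + 2 × 1263.00/3 ≈ 842.

x = 799 px, y = 842 px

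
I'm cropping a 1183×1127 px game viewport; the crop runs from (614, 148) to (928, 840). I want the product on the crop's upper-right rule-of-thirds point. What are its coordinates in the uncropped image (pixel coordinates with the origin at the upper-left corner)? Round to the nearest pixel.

x = 823 px, y = 379 px

Crop width = 928 − 614 = 314 px; one third is 104.67 px.
Crop height = 840 − 148 = 692 px; one third is 230.67 px.
The upper-right point is two-thirds across and one-third down within the crop:
x = 614 + 2 × 104.67 ≈ 823; y = 148 + 1 × 230.67 ≈ 379.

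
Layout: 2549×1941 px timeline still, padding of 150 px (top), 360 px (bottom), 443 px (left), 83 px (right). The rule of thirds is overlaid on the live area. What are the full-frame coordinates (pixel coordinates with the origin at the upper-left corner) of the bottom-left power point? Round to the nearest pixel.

x = 1117 px, y = 1104 px

Content width = 2549 − 443 − 83 = 2023 px; content height = 1941 − 150 − 360 = 1431 px.
Bottom-left is one-third across and two-thirds down within the live area.
x = 443 + 1 × 2023/3 = 443 + 674.33 ≈ 1117
y = 150 + 2 × 1431/3 = 150 + 954.00 ≈ 1104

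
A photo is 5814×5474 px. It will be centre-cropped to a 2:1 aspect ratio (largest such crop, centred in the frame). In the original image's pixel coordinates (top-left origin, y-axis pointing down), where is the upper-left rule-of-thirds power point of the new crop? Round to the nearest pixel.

5814/5474 < 2/1, so the 2:1 crop keeps the full width 5814 and trims height to 5814 × 1/2 = 2907.00 px.
Top offset = (5474 − 2907.00)/2 = 1283.50 px; left offset = 0.
Upper-left is one-third across and one-third down within the crop:
x = 0.00 + 1 × 5814.00/3 ≈ 1938; y = 1283.50 + 1 × 2907.00/3 ≈ 2253.

x = 1938 px, y = 2253 px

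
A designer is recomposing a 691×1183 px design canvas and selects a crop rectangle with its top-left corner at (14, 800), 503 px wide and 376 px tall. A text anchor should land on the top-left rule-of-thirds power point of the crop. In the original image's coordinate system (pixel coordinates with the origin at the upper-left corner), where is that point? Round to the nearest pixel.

x = 182 px, y = 925 px

One third of the crop width 503 is 167.67 px.
One third of the crop height 376 is 125.33 px.
The top-left point is one-third across and one-third down within the crop:
x = 14 + 1 × 167.67 ≈ 182; y = 800 + 1 × 125.33 ≈ 925.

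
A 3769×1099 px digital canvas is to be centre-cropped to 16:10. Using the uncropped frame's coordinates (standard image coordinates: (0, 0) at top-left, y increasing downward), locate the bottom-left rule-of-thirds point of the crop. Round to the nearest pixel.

(1591, 733)

3769/1099 > 16/10, so the 16:10 crop keeps the full height 1099 and trims width to 1099 × 16/10 = 1758.40 px.
Left offset = (3769 − 1758.40)/2 = 1005.30 px; top offset = 0.
Bottom-left is one-third across and two-thirds down within the crop:
x = 1005.30 + 1 × 1758.40/3 ≈ 1591; y = 0.00 + 2 × 1099.00/3 ≈ 733.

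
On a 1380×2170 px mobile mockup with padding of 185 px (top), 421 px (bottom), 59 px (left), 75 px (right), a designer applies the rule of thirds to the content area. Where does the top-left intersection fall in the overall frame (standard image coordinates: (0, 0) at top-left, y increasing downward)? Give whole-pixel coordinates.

Content width = 1380 − 59 − 75 = 1246 px; content height = 2170 − 185 − 421 = 1564 px.
Top-left is one-third across and one-third down within the content area.
x = 59 + 1 × 1246/3 = 59 + 415.33 ≈ 474
y = 185 + 1 × 1564/3 = 185 + 521.33 ≈ 706

(474, 706)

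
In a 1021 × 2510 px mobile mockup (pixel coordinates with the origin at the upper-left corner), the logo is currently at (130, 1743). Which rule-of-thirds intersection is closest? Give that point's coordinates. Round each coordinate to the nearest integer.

Third lines: x ∈ {340, 681}, y ∈ {837, 1673}.
130 is closer to x = 340; 1743 is closer to y = 1673.
So the nearest intersection is the lower-left power point.

(340, 1673)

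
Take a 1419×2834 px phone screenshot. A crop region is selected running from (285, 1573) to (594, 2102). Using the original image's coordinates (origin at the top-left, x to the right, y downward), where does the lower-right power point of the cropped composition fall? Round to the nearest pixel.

Crop width = 594 − 285 = 309 px; one third is 103.00 px.
Crop height = 2102 − 1573 = 529 px; one third is 176.33 px.
The lower-right point is two-thirds across and two-thirds down within the crop:
x = 285 + 2 × 103.00 ≈ 491; y = 1573 + 2 × 176.33 ≈ 1926.

x = 491 px, y = 1926 px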